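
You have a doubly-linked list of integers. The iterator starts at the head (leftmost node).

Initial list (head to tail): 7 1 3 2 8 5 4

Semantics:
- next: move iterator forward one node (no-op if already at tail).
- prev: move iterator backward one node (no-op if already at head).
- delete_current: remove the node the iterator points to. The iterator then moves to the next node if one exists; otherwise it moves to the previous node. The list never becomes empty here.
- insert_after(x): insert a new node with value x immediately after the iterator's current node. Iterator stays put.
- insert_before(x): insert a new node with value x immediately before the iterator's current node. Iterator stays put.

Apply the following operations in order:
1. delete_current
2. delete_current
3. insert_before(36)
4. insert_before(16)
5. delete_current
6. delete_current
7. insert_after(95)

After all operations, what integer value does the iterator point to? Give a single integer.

After 1 (delete_current): list=[1, 3, 2, 8, 5, 4] cursor@1
After 2 (delete_current): list=[3, 2, 8, 5, 4] cursor@3
After 3 (insert_before(36)): list=[36, 3, 2, 8, 5, 4] cursor@3
After 4 (insert_before(16)): list=[36, 16, 3, 2, 8, 5, 4] cursor@3
After 5 (delete_current): list=[36, 16, 2, 8, 5, 4] cursor@2
After 6 (delete_current): list=[36, 16, 8, 5, 4] cursor@8
After 7 (insert_after(95)): list=[36, 16, 8, 95, 5, 4] cursor@8

Answer: 8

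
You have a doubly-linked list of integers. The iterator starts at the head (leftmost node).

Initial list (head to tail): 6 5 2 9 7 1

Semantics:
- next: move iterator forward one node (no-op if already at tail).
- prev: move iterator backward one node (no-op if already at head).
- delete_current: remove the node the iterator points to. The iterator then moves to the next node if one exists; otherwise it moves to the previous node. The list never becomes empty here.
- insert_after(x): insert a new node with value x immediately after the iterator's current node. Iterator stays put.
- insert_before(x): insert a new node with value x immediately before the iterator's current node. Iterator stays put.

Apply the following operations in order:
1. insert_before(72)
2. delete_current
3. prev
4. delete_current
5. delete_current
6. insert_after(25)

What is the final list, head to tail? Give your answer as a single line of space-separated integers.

Answer: 2 25 9 7 1

Derivation:
After 1 (insert_before(72)): list=[72, 6, 5, 2, 9, 7, 1] cursor@6
After 2 (delete_current): list=[72, 5, 2, 9, 7, 1] cursor@5
After 3 (prev): list=[72, 5, 2, 9, 7, 1] cursor@72
After 4 (delete_current): list=[5, 2, 9, 7, 1] cursor@5
After 5 (delete_current): list=[2, 9, 7, 1] cursor@2
After 6 (insert_after(25)): list=[2, 25, 9, 7, 1] cursor@2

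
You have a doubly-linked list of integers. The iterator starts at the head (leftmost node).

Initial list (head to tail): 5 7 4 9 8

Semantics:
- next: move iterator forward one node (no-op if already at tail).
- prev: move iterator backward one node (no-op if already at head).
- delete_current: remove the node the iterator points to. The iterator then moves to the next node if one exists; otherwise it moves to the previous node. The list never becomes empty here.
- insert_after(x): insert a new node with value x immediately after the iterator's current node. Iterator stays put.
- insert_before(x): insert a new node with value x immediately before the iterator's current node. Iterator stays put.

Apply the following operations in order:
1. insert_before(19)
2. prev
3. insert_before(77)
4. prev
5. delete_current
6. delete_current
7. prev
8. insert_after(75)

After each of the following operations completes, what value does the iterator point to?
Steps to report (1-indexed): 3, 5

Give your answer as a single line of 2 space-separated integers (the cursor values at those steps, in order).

Answer: 19 19

Derivation:
After 1 (insert_before(19)): list=[19, 5, 7, 4, 9, 8] cursor@5
After 2 (prev): list=[19, 5, 7, 4, 9, 8] cursor@19
After 3 (insert_before(77)): list=[77, 19, 5, 7, 4, 9, 8] cursor@19
After 4 (prev): list=[77, 19, 5, 7, 4, 9, 8] cursor@77
After 5 (delete_current): list=[19, 5, 7, 4, 9, 8] cursor@19
After 6 (delete_current): list=[5, 7, 4, 9, 8] cursor@5
After 7 (prev): list=[5, 7, 4, 9, 8] cursor@5
After 8 (insert_after(75)): list=[5, 75, 7, 4, 9, 8] cursor@5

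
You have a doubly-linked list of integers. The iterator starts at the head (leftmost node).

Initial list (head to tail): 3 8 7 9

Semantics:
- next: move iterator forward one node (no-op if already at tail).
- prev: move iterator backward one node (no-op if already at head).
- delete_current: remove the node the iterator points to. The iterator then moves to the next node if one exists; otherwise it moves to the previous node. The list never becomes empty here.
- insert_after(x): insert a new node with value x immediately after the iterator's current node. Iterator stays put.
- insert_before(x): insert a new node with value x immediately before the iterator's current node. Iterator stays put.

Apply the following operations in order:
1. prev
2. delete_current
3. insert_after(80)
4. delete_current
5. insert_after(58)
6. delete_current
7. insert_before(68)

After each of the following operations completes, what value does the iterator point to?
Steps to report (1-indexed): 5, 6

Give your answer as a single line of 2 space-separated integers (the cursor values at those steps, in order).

Answer: 80 58

Derivation:
After 1 (prev): list=[3, 8, 7, 9] cursor@3
After 2 (delete_current): list=[8, 7, 9] cursor@8
After 3 (insert_after(80)): list=[8, 80, 7, 9] cursor@8
After 4 (delete_current): list=[80, 7, 9] cursor@80
After 5 (insert_after(58)): list=[80, 58, 7, 9] cursor@80
After 6 (delete_current): list=[58, 7, 9] cursor@58
After 7 (insert_before(68)): list=[68, 58, 7, 9] cursor@58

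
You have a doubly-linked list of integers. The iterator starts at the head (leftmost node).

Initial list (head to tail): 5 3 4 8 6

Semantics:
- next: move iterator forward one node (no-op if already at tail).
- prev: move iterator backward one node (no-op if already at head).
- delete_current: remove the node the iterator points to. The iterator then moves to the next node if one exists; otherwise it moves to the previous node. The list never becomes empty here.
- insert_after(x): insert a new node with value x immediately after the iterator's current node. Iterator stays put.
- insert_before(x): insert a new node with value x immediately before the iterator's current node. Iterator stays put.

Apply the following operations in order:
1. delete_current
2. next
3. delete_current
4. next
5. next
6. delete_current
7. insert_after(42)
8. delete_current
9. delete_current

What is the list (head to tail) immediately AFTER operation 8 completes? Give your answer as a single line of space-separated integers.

After 1 (delete_current): list=[3, 4, 8, 6] cursor@3
After 2 (next): list=[3, 4, 8, 6] cursor@4
After 3 (delete_current): list=[3, 8, 6] cursor@8
After 4 (next): list=[3, 8, 6] cursor@6
After 5 (next): list=[3, 8, 6] cursor@6
After 6 (delete_current): list=[3, 8] cursor@8
After 7 (insert_after(42)): list=[3, 8, 42] cursor@8
After 8 (delete_current): list=[3, 42] cursor@42

Answer: 3 42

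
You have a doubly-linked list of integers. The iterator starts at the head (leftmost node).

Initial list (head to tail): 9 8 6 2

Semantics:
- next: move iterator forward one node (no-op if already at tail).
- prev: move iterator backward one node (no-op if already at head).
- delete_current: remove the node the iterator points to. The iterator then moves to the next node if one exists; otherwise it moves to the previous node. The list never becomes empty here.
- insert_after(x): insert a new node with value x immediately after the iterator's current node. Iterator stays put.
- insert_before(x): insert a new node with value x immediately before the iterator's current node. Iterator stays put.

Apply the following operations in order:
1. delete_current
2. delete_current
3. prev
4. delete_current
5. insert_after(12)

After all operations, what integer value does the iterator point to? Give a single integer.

After 1 (delete_current): list=[8, 6, 2] cursor@8
After 2 (delete_current): list=[6, 2] cursor@6
After 3 (prev): list=[6, 2] cursor@6
After 4 (delete_current): list=[2] cursor@2
After 5 (insert_after(12)): list=[2, 12] cursor@2

Answer: 2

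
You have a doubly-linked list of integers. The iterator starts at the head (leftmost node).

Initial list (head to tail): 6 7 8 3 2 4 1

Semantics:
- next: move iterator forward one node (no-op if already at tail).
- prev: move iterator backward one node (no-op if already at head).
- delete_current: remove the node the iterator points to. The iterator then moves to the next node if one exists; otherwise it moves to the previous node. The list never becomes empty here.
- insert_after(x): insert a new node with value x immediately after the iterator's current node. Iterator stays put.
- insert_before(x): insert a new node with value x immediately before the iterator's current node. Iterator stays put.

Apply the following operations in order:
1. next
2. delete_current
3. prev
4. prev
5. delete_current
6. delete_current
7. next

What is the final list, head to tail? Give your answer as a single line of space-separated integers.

After 1 (next): list=[6, 7, 8, 3, 2, 4, 1] cursor@7
After 2 (delete_current): list=[6, 8, 3, 2, 4, 1] cursor@8
After 3 (prev): list=[6, 8, 3, 2, 4, 1] cursor@6
After 4 (prev): list=[6, 8, 3, 2, 4, 1] cursor@6
After 5 (delete_current): list=[8, 3, 2, 4, 1] cursor@8
After 6 (delete_current): list=[3, 2, 4, 1] cursor@3
After 7 (next): list=[3, 2, 4, 1] cursor@2

Answer: 3 2 4 1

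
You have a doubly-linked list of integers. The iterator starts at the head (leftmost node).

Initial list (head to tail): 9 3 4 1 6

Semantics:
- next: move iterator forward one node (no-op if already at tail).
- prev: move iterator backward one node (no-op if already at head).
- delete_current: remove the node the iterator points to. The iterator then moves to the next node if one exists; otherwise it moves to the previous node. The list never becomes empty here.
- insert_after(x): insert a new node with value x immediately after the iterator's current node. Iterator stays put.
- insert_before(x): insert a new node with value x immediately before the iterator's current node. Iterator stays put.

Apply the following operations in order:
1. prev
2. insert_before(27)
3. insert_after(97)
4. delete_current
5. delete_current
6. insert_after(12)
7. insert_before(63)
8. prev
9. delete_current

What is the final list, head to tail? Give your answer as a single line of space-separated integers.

Answer: 27 3 12 4 1 6

Derivation:
After 1 (prev): list=[9, 3, 4, 1, 6] cursor@9
After 2 (insert_before(27)): list=[27, 9, 3, 4, 1, 6] cursor@9
After 3 (insert_after(97)): list=[27, 9, 97, 3, 4, 1, 6] cursor@9
After 4 (delete_current): list=[27, 97, 3, 4, 1, 6] cursor@97
After 5 (delete_current): list=[27, 3, 4, 1, 6] cursor@3
After 6 (insert_after(12)): list=[27, 3, 12, 4, 1, 6] cursor@3
After 7 (insert_before(63)): list=[27, 63, 3, 12, 4, 1, 6] cursor@3
After 8 (prev): list=[27, 63, 3, 12, 4, 1, 6] cursor@63
After 9 (delete_current): list=[27, 3, 12, 4, 1, 6] cursor@3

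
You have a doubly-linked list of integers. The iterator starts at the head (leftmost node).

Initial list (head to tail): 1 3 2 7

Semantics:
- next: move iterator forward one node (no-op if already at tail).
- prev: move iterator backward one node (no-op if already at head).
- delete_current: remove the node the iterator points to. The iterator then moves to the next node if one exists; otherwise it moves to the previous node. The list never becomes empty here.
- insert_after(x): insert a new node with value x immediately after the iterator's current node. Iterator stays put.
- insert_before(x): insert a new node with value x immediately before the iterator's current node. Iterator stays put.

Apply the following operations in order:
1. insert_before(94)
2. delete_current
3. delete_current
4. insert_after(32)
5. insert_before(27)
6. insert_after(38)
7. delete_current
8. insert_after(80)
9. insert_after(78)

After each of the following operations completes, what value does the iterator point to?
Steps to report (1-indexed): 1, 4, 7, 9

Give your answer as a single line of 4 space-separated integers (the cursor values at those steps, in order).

Answer: 1 2 38 38

Derivation:
After 1 (insert_before(94)): list=[94, 1, 3, 2, 7] cursor@1
After 2 (delete_current): list=[94, 3, 2, 7] cursor@3
After 3 (delete_current): list=[94, 2, 7] cursor@2
After 4 (insert_after(32)): list=[94, 2, 32, 7] cursor@2
After 5 (insert_before(27)): list=[94, 27, 2, 32, 7] cursor@2
After 6 (insert_after(38)): list=[94, 27, 2, 38, 32, 7] cursor@2
After 7 (delete_current): list=[94, 27, 38, 32, 7] cursor@38
After 8 (insert_after(80)): list=[94, 27, 38, 80, 32, 7] cursor@38
After 9 (insert_after(78)): list=[94, 27, 38, 78, 80, 32, 7] cursor@38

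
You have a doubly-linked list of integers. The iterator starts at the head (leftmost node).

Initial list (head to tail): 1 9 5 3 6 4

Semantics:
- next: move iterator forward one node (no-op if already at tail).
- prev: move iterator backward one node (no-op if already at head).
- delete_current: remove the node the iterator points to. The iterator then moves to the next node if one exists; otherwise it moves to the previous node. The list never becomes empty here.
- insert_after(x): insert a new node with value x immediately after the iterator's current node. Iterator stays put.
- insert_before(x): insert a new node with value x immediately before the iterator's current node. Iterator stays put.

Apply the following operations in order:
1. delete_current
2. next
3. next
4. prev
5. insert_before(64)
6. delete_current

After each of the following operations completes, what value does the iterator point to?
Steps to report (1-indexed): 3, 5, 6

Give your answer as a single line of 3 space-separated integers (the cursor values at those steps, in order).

Answer: 3 5 3

Derivation:
After 1 (delete_current): list=[9, 5, 3, 6, 4] cursor@9
After 2 (next): list=[9, 5, 3, 6, 4] cursor@5
After 3 (next): list=[9, 5, 3, 6, 4] cursor@3
After 4 (prev): list=[9, 5, 3, 6, 4] cursor@5
After 5 (insert_before(64)): list=[9, 64, 5, 3, 6, 4] cursor@5
After 6 (delete_current): list=[9, 64, 3, 6, 4] cursor@3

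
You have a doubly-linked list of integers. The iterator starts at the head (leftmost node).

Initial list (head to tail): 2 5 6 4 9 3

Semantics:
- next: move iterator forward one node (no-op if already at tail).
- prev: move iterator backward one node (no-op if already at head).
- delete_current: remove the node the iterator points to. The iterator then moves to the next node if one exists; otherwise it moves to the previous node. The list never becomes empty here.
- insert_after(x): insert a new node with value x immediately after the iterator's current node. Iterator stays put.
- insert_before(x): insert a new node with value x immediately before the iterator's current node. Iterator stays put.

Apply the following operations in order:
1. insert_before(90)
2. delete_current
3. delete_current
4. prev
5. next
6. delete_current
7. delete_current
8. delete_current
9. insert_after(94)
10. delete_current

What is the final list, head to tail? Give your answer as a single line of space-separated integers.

After 1 (insert_before(90)): list=[90, 2, 5, 6, 4, 9, 3] cursor@2
After 2 (delete_current): list=[90, 5, 6, 4, 9, 3] cursor@5
After 3 (delete_current): list=[90, 6, 4, 9, 3] cursor@6
After 4 (prev): list=[90, 6, 4, 9, 3] cursor@90
After 5 (next): list=[90, 6, 4, 9, 3] cursor@6
After 6 (delete_current): list=[90, 4, 9, 3] cursor@4
After 7 (delete_current): list=[90, 9, 3] cursor@9
After 8 (delete_current): list=[90, 3] cursor@3
After 9 (insert_after(94)): list=[90, 3, 94] cursor@3
After 10 (delete_current): list=[90, 94] cursor@94

Answer: 90 94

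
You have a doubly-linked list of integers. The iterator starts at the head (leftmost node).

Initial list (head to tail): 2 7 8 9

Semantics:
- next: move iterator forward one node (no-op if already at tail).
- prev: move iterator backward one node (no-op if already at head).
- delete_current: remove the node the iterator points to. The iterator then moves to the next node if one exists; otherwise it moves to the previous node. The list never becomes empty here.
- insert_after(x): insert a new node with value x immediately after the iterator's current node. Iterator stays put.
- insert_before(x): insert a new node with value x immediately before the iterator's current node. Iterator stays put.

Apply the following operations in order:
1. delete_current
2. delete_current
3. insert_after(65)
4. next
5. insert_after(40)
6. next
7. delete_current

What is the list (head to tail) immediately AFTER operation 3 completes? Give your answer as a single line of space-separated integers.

After 1 (delete_current): list=[7, 8, 9] cursor@7
After 2 (delete_current): list=[8, 9] cursor@8
After 3 (insert_after(65)): list=[8, 65, 9] cursor@8

Answer: 8 65 9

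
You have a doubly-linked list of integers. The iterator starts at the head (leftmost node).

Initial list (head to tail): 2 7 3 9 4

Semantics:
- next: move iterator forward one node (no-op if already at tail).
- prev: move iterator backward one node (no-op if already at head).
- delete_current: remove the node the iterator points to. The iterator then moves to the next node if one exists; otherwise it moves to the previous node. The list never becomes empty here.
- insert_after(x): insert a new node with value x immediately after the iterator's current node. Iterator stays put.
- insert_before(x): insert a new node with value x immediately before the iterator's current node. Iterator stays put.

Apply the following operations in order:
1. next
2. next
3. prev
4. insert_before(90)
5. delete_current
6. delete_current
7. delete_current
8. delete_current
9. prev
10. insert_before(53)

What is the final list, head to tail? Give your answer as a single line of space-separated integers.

Answer: 53 2 90

Derivation:
After 1 (next): list=[2, 7, 3, 9, 4] cursor@7
After 2 (next): list=[2, 7, 3, 9, 4] cursor@3
After 3 (prev): list=[2, 7, 3, 9, 4] cursor@7
After 4 (insert_before(90)): list=[2, 90, 7, 3, 9, 4] cursor@7
After 5 (delete_current): list=[2, 90, 3, 9, 4] cursor@3
After 6 (delete_current): list=[2, 90, 9, 4] cursor@9
After 7 (delete_current): list=[2, 90, 4] cursor@4
After 8 (delete_current): list=[2, 90] cursor@90
After 9 (prev): list=[2, 90] cursor@2
After 10 (insert_before(53)): list=[53, 2, 90] cursor@2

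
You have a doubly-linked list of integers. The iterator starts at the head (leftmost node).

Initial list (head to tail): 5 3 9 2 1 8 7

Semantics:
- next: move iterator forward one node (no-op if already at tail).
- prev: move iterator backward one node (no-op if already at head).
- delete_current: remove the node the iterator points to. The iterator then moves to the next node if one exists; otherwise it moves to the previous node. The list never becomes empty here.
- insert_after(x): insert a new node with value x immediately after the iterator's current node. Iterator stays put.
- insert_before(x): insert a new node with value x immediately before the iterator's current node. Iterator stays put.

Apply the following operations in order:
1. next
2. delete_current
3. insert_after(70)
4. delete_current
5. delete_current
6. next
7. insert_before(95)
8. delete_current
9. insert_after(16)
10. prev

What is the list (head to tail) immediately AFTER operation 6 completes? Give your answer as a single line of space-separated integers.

After 1 (next): list=[5, 3, 9, 2, 1, 8, 7] cursor@3
After 2 (delete_current): list=[5, 9, 2, 1, 8, 7] cursor@9
After 3 (insert_after(70)): list=[5, 9, 70, 2, 1, 8, 7] cursor@9
After 4 (delete_current): list=[5, 70, 2, 1, 8, 7] cursor@70
After 5 (delete_current): list=[5, 2, 1, 8, 7] cursor@2
After 6 (next): list=[5, 2, 1, 8, 7] cursor@1

Answer: 5 2 1 8 7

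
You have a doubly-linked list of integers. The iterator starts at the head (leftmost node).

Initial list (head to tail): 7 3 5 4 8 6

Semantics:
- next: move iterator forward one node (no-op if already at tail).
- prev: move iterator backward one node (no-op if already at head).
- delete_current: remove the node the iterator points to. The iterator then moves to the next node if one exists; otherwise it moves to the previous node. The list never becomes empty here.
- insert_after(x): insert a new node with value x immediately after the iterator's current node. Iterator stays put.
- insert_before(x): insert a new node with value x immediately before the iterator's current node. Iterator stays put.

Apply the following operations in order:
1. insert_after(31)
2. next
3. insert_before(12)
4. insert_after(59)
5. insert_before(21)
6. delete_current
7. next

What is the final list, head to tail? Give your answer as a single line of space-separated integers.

After 1 (insert_after(31)): list=[7, 31, 3, 5, 4, 8, 6] cursor@7
After 2 (next): list=[7, 31, 3, 5, 4, 8, 6] cursor@31
After 3 (insert_before(12)): list=[7, 12, 31, 3, 5, 4, 8, 6] cursor@31
After 4 (insert_after(59)): list=[7, 12, 31, 59, 3, 5, 4, 8, 6] cursor@31
After 5 (insert_before(21)): list=[7, 12, 21, 31, 59, 3, 5, 4, 8, 6] cursor@31
After 6 (delete_current): list=[7, 12, 21, 59, 3, 5, 4, 8, 6] cursor@59
After 7 (next): list=[7, 12, 21, 59, 3, 5, 4, 8, 6] cursor@3

Answer: 7 12 21 59 3 5 4 8 6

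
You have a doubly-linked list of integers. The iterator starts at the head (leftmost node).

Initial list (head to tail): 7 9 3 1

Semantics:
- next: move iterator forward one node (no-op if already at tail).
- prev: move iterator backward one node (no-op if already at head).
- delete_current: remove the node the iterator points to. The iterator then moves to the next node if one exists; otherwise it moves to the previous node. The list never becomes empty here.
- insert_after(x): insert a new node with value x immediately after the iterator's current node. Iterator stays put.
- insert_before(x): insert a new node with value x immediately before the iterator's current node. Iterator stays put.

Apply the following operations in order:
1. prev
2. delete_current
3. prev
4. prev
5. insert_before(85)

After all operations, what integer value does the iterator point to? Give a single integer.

Answer: 9

Derivation:
After 1 (prev): list=[7, 9, 3, 1] cursor@7
After 2 (delete_current): list=[9, 3, 1] cursor@9
After 3 (prev): list=[9, 3, 1] cursor@9
After 4 (prev): list=[9, 3, 1] cursor@9
After 5 (insert_before(85)): list=[85, 9, 3, 1] cursor@9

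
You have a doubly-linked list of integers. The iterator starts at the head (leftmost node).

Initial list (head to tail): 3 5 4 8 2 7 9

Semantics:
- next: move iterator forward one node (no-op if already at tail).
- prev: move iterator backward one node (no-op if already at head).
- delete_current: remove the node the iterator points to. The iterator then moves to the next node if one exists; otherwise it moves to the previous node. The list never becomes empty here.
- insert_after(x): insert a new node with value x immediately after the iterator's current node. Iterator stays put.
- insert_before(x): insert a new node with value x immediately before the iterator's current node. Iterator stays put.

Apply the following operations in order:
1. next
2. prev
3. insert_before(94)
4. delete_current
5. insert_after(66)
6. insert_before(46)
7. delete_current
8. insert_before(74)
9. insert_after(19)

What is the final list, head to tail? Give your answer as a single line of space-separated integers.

Answer: 94 46 74 66 19 4 8 2 7 9

Derivation:
After 1 (next): list=[3, 5, 4, 8, 2, 7, 9] cursor@5
After 2 (prev): list=[3, 5, 4, 8, 2, 7, 9] cursor@3
After 3 (insert_before(94)): list=[94, 3, 5, 4, 8, 2, 7, 9] cursor@3
After 4 (delete_current): list=[94, 5, 4, 8, 2, 7, 9] cursor@5
After 5 (insert_after(66)): list=[94, 5, 66, 4, 8, 2, 7, 9] cursor@5
After 6 (insert_before(46)): list=[94, 46, 5, 66, 4, 8, 2, 7, 9] cursor@5
After 7 (delete_current): list=[94, 46, 66, 4, 8, 2, 7, 9] cursor@66
After 8 (insert_before(74)): list=[94, 46, 74, 66, 4, 8, 2, 7, 9] cursor@66
After 9 (insert_after(19)): list=[94, 46, 74, 66, 19, 4, 8, 2, 7, 9] cursor@66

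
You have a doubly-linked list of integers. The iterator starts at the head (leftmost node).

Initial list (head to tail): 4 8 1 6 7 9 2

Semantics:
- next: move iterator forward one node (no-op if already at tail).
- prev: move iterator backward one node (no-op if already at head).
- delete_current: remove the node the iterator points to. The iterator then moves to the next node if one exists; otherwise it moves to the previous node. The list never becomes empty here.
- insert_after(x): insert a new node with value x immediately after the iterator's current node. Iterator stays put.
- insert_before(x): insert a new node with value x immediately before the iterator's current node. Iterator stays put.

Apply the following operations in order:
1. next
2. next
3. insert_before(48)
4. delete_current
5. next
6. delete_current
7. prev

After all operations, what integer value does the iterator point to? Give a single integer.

After 1 (next): list=[4, 8, 1, 6, 7, 9, 2] cursor@8
After 2 (next): list=[4, 8, 1, 6, 7, 9, 2] cursor@1
After 3 (insert_before(48)): list=[4, 8, 48, 1, 6, 7, 9, 2] cursor@1
After 4 (delete_current): list=[4, 8, 48, 6, 7, 9, 2] cursor@6
After 5 (next): list=[4, 8, 48, 6, 7, 9, 2] cursor@7
After 6 (delete_current): list=[4, 8, 48, 6, 9, 2] cursor@9
After 7 (prev): list=[4, 8, 48, 6, 9, 2] cursor@6

Answer: 6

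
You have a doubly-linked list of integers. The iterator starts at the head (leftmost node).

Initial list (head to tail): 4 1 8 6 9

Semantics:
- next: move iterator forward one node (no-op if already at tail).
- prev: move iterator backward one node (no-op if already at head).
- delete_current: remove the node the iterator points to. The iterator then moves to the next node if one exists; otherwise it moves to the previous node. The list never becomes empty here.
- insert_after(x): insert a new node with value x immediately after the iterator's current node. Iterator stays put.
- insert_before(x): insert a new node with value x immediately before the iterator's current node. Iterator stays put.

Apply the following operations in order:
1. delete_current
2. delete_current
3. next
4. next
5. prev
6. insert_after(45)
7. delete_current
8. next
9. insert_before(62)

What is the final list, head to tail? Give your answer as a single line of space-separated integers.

Answer: 8 45 62 9

Derivation:
After 1 (delete_current): list=[1, 8, 6, 9] cursor@1
After 2 (delete_current): list=[8, 6, 9] cursor@8
After 3 (next): list=[8, 6, 9] cursor@6
After 4 (next): list=[8, 6, 9] cursor@9
After 5 (prev): list=[8, 6, 9] cursor@6
After 6 (insert_after(45)): list=[8, 6, 45, 9] cursor@6
After 7 (delete_current): list=[8, 45, 9] cursor@45
After 8 (next): list=[8, 45, 9] cursor@9
After 9 (insert_before(62)): list=[8, 45, 62, 9] cursor@9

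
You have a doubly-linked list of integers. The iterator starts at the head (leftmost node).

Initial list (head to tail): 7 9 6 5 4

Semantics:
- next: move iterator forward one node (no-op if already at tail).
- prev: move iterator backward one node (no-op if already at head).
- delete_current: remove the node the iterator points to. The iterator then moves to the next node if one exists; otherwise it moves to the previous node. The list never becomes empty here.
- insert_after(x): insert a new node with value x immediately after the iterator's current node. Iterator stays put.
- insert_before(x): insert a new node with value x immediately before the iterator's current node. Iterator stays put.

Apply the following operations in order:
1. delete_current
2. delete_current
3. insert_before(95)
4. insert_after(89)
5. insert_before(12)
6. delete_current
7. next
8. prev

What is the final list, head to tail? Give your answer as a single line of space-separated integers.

After 1 (delete_current): list=[9, 6, 5, 4] cursor@9
After 2 (delete_current): list=[6, 5, 4] cursor@6
After 3 (insert_before(95)): list=[95, 6, 5, 4] cursor@6
After 4 (insert_after(89)): list=[95, 6, 89, 5, 4] cursor@6
After 5 (insert_before(12)): list=[95, 12, 6, 89, 5, 4] cursor@6
After 6 (delete_current): list=[95, 12, 89, 5, 4] cursor@89
After 7 (next): list=[95, 12, 89, 5, 4] cursor@5
After 8 (prev): list=[95, 12, 89, 5, 4] cursor@89

Answer: 95 12 89 5 4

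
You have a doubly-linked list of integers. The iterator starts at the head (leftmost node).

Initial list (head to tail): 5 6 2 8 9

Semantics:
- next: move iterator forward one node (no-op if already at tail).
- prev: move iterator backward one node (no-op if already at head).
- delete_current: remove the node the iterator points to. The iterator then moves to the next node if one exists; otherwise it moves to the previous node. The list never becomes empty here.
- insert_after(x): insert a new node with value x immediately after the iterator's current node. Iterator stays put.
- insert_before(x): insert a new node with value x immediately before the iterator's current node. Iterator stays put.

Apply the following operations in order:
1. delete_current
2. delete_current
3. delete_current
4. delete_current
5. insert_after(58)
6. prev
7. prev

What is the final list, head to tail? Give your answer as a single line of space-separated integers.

Answer: 9 58

Derivation:
After 1 (delete_current): list=[6, 2, 8, 9] cursor@6
After 2 (delete_current): list=[2, 8, 9] cursor@2
After 3 (delete_current): list=[8, 9] cursor@8
After 4 (delete_current): list=[9] cursor@9
After 5 (insert_after(58)): list=[9, 58] cursor@9
After 6 (prev): list=[9, 58] cursor@9
After 7 (prev): list=[9, 58] cursor@9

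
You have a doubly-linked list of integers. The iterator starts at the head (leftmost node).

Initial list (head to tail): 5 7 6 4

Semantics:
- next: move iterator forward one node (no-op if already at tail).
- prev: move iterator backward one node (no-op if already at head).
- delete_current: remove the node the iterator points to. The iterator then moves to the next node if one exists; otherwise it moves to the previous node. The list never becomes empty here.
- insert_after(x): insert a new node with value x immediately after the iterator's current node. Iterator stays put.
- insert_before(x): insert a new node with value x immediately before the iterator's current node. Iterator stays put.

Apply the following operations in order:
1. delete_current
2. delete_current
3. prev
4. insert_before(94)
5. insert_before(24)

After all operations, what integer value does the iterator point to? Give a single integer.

Answer: 6

Derivation:
After 1 (delete_current): list=[7, 6, 4] cursor@7
After 2 (delete_current): list=[6, 4] cursor@6
After 3 (prev): list=[6, 4] cursor@6
After 4 (insert_before(94)): list=[94, 6, 4] cursor@6
After 5 (insert_before(24)): list=[94, 24, 6, 4] cursor@6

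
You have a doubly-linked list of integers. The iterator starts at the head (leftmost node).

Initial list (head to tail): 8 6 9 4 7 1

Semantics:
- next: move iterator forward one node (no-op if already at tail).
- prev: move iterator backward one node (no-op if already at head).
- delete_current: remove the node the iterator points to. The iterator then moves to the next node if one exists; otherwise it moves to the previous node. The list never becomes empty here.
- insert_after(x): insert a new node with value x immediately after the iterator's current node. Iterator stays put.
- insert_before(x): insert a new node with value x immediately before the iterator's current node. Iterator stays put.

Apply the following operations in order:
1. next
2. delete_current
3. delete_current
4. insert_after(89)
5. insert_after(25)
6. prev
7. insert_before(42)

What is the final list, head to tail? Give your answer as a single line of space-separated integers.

Answer: 42 8 4 25 89 7 1

Derivation:
After 1 (next): list=[8, 6, 9, 4, 7, 1] cursor@6
After 2 (delete_current): list=[8, 9, 4, 7, 1] cursor@9
After 3 (delete_current): list=[8, 4, 7, 1] cursor@4
After 4 (insert_after(89)): list=[8, 4, 89, 7, 1] cursor@4
After 5 (insert_after(25)): list=[8, 4, 25, 89, 7, 1] cursor@4
After 6 (prev): list=[8, 4, 25, 89, 7, 1] cursor@8
After 7 (insert_before(42)): list=[42, 8, 4, 25, 89, 7, 1] cursor@8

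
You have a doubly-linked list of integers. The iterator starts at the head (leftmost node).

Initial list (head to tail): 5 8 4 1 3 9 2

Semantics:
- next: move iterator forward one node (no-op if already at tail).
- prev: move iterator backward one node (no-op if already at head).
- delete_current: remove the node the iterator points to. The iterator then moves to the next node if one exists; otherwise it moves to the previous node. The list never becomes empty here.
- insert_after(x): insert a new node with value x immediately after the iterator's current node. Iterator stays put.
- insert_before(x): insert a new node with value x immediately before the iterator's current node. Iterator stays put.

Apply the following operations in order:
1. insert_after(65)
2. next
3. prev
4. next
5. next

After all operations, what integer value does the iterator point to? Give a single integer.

After 1 (insert_after(65)): list=[5, 65, 8, 4, 1, 3, 9, 2] cursor@5
After 2 (next): list=[5, 65, 8, 4, 1, 3, 9, 2] cursor@65
After 3 (prev): list=[5, 65, 8, 4, 1, 3, 9, 2] cursor@5
After 4 (next): list=[5, 65, 8, 4, 1, 3, 9, 2] cursor@65
After 5 (next): list=[5, 65, 8, 4, 1, 3, 9, 2] cursor@8

Answer: 8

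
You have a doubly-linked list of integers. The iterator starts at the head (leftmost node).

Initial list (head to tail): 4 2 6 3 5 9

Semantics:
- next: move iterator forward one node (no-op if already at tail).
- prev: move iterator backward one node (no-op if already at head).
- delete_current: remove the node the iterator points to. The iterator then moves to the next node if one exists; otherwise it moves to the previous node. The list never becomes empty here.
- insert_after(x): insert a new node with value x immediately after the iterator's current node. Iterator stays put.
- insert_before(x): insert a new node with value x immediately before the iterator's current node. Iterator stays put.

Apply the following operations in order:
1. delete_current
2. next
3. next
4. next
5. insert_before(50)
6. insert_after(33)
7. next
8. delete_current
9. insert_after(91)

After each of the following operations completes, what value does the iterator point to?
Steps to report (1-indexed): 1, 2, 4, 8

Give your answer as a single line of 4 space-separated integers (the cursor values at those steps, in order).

After 1 (delete_current): list=[2, 6, 3, 5, 9] cursor@2
After 2 (next): list=[2, 6, 3, 5, 9] cursor@6
After 3 (next): list=[2, 6, 3, 5, 9] cursor@3
After 4 (next): list=[2, 6, 3, 5, 9] cursor@5
After 5 (insert_before(50)): list=[2, 6, 3, 50, 5, 9] cursor@5
After 6 (insert_after(33)): list=[2, 6, 3, 50, 5, 33, 9] cursor@5
After 7 (next): list=[2, 6, 3, 50, 5, 33, 9] cursor@33
After 8 (delete_current): list=[2, 6, 3, 50, 5, 9] cursor@9
After 9 (insert_after(91)): list=[2, 6, 3, 50, 5, 9, 91] cursor@9

Answer: 2 6 5 9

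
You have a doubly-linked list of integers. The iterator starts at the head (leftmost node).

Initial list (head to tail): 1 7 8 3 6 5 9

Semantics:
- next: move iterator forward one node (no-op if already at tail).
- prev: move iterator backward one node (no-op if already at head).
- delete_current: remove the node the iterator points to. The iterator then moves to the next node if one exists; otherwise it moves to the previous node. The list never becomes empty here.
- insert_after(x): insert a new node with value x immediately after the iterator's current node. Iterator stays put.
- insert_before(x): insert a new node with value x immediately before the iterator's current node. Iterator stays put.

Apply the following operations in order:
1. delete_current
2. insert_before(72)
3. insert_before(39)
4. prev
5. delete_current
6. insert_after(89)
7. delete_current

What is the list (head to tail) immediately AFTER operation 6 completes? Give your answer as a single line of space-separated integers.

Answer: 72 7 89 8 3 6 5 9

Derivation:
After 1 (delete_current): list=[7, 8, 3, 6, 5, 9] cursor@7
After 2 (insert_before(72)): list=[72, 7, 8, 3, 6, 5, 9] cursor@7
After 3 (insert_before(39)): list=[72, 39, 7, 8, 3, 6, 5, 9] cursor@7
After 4 (prev): list=[72, 39, 7, 8, 3, 6, 5, 9] cursor@39
After 5 (delete_current): list=[72, 7, 8, 3, 6, 5, 9] cursor@7
After 6 (insert_after(89)): list=[72, 7, 89, 8, 3, 6, 5, 9] cursor@7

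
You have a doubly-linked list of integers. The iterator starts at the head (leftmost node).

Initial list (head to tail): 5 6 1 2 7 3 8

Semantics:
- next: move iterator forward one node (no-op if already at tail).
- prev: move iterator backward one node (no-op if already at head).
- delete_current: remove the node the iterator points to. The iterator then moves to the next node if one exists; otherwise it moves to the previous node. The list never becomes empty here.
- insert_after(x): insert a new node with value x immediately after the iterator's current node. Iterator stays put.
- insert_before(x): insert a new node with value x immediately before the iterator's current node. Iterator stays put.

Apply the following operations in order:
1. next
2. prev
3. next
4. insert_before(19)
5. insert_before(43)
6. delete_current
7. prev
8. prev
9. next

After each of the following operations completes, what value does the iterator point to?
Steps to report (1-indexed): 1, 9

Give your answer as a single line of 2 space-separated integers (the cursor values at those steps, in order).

After 1 (next): list=[5, 6, 1, 2, 7, 3, 8] cursor@6
After 2 (prev): list=[5, 6, 1, 2, 7, 3, 8] cursor@5
After 3 (next): list=[5, 6, 1, 2, 7, 3, 8] cursor@6
After 4 (insert_before(19)): list=[5, 19, 6, 1, 2, 7, 3, 8] cursor@6
After 5 (insert_before(43)): list=[5, 19, 43, 6, 1, 2, 7, 3, 8] cursor@6
After 6 (delete_current): list=[5, 19, 43, 1, 2, 7, 3, 8] cursor@1
After 7 (prev): list=[5, 19, 43, 1, 2, 7, 3, 8] cursor@43
After 8 (prev): list=[5, 19, 43, 1, 2, 7, 3, 8] cursor@19
After 9 (next): list=[5, 19, 43, 1, 2, 7, 3, 8] cursor@43

Answer: 6 43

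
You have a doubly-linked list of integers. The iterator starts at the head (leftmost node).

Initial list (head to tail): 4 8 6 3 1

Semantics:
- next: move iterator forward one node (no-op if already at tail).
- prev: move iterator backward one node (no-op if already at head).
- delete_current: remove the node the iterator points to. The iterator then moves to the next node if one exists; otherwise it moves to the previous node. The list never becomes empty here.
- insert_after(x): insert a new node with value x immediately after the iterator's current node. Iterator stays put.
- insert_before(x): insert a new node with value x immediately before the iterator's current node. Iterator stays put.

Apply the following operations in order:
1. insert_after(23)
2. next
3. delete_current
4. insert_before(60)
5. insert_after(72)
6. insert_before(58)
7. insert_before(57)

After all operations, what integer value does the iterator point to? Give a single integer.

Answer: 8

Derivation:
After 1 (insert_after(23)): list=[4, 23, 8, 6, 3, 1] cursor@4
After 2 (next): list=[4, 23, 8, 6, 3, 1] cursor@23
After 3 (delete_current): list=[4, 8, 6, 3, 1] cursor@8
After 4 (insert_before(60)): list=[4, 60, 8, 6, 3, 1] cursor@8
After 5 (insert_after(72)): list=[4, 60, 8, 72, 6, 3, 1] cursor@8
After 6 (insert_before(58)): list=[4, 60, 58, 8, 72, 6, 3, 1] cursor@8
After 7 (insert_before(57)): list=[4, 60, 58, 57, 8, 72, 6, 3, 1] cursor@8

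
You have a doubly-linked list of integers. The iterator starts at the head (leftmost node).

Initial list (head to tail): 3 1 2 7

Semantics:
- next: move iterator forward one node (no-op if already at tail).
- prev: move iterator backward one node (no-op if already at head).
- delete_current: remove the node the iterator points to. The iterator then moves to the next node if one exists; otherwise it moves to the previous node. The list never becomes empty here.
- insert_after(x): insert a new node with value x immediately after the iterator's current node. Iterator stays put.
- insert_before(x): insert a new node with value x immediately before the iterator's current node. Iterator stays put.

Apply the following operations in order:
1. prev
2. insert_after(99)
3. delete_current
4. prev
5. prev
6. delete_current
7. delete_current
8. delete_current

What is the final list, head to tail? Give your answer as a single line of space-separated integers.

Answer: 7

Derivation:
After 1 (prev): list=[3, 1, 2, 7] cursor@3
After 2 (insert_after(99)): list=[3, 99, 1, 2, 7] cursor@3
After 3 (delete_current): list=[99, 1, 2, 7] cursor@99
After 4 (prev): list=[99, 1, 2, 7] cursor@99
After 5 (prev): list=[99, 1, 2, 7] cursor@99
After 6 (delete_current): list=[1, 2, 7] cursor@1
After 7 (delete_current): list=[2, 7] cursor@2
After 8 (delete_current): list=[7] cursor@7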